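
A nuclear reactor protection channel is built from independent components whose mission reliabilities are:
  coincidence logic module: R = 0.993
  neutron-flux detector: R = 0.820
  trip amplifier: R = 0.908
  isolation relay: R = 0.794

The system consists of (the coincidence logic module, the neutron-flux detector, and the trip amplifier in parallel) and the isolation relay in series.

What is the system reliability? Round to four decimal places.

Parallel (coincidence logic module, neutron-flux detector, and trip amplifier): 1 − (1 − 0.993000)(1 − 0.820000)(1 − 0.908000) = 0.999884
Series ([0.999884] and isolation relay): 0.999884 × 0.794000 = 0.7939

0.7939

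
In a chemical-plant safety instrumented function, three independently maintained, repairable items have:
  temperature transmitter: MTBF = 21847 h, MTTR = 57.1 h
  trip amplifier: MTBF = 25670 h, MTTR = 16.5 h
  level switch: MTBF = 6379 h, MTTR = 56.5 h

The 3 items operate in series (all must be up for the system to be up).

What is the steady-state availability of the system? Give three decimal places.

A(temperature transmitter) = MTBF/(MTBF+MTTR) = 21847/(21847+57.1) = 0.997393
A(trip amplifier) = MTBF/(MTBF+MTTR) = 25670/(25670+16.5) = 0.999358
A(level switch) = MTBF/(MTBF+MTTR) = 6379/(6379+56.5) = 0.991221
Series availability: 0.997393 × 0.999358 × 0.991221 = 0.988

0.988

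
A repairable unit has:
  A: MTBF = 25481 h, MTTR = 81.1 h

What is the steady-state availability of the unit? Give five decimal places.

0.99683

A(A) = MTBF/(MTBF+MTTR) = 25481/(25481+81.1) = 0.99683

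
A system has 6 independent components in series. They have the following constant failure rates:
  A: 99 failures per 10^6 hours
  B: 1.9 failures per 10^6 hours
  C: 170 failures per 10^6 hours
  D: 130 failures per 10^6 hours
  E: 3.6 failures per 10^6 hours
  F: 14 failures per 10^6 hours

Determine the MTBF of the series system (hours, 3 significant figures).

Series of exponential components: λ_sys = Σ λ_i
λ_sys = 0.000099 + 0.0000019 + 0.00017 + 0.00013 + 0.0000036 + 0.000014 = 4.1850e-04 /h
MTBF = 1 / λ_sys = 2390 h

2390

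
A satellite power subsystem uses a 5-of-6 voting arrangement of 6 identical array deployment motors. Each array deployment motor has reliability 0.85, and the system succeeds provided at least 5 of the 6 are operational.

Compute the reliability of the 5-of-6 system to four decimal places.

R = Σ_{i=5}^{6} C(6,i) p^i (1−p)^{6−i} with p = 0.85
C(6,5)·0.85^5·0.15^1 = 0.399335
C(6,6)·0.85^6·0.15^0 = 0.377150
Sum = 0.7765

0.7765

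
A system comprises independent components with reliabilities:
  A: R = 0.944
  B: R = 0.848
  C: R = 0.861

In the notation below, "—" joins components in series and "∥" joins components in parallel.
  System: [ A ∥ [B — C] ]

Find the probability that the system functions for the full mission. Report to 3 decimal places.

0.985

Series (B and C): 0.84800 × 0.86100 = 0.73013
Parallel (A and [0.73013]): 1 − (1 − 0.94400)(1 − 0.73013) = 0.985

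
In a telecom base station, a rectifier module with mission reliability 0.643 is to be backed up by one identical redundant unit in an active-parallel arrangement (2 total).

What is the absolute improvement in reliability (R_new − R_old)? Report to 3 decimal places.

R_before = 0.643
R_after = 1 − (1 − 0.643)^2 = 0.873
ΔR = 0.873 − 0.643 = 0.230

0.230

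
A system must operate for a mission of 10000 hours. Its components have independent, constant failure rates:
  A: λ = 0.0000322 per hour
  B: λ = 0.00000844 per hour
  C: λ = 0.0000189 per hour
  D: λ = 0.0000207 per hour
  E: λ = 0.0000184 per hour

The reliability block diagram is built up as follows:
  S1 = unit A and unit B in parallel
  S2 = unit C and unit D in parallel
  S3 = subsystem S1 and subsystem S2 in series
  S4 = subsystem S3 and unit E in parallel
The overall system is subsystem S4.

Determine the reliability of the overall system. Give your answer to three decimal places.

0.991

R(A) = exp(−0.0000322 × 10000) = 0.72470
R(B) = exp(−0.00000844 × 10000) = 0.91906
R(C) = exp(−0.0000189 × 10000) = 0.82779
R(D) = exp(−0.0000207 × 10000) = 0.81302
R(E) = exp(−0.0000184 × 10000) = 0.83194
Parallel (A and B): 1 − (1 − 0.72470)(1 − 0.91906) = 0.97772
Parallel (C and D): 1 − (1 − 0.82779)(1 − 0.81302) = 0.96780
Series ([0.97772] and [0.96780]): 0.97772 × 0.96780 = 0.94624
Parallel ([0.94624] and E): 1 − (1 − 0.94624)(1 − 0.83194) = 0.991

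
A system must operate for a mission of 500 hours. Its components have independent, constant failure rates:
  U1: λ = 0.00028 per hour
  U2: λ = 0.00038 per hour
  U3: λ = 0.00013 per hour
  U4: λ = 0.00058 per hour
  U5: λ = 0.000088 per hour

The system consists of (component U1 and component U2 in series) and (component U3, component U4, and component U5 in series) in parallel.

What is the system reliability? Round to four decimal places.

0.9075

R(U1) = exp(−0.00028 × 500) = 0.869358
R(U2) = exp(−0.00038 × 500) = 0.826959
R(U3) = exp(−0.00013 × 500) = 0.937067
R(U4) = exp(−0.00058 × 500) = 0.748264
R(U5) = exp(−0.000088 × 500) = 0.956954
Series (U1 and U2): 0.869358 × 0.826959 = 0.718923
Series (U3, U4, and U5): 0.937067 × 0.748264 × 0.956954 = 0.670991
Parallel ([0.718923] and [0.670991]): 1 − (1 − 0.718923)(1 − 0.670991) = 0.9075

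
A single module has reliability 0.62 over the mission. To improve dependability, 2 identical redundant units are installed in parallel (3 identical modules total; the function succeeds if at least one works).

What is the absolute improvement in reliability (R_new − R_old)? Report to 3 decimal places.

0.325

R_before = 0.62
R_after = 1 − (1 − 0.62)^3 = 0.945
ΔR = 0.945 − 0.62 = 0.325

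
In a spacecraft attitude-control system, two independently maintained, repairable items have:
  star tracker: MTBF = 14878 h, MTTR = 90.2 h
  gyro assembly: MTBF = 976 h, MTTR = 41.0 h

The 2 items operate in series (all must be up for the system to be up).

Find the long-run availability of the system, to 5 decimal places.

0.95390

A(star tracker) = MTBF/(MTBF+MTTR) = 14878/(14878+90.2) = 0.993974
A(gyro assembly) = MTBF/(MTBF+MTTR) = 976/(976+41.0) = 0.959685
Series availability: 0.993974 × 0.959685 = 0.95390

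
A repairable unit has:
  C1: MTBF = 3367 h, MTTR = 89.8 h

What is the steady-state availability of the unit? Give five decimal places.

0.97402

A(C1) = MTBF/(MTBF+MTTR) = 3367/(3367+89.8) = 0.97402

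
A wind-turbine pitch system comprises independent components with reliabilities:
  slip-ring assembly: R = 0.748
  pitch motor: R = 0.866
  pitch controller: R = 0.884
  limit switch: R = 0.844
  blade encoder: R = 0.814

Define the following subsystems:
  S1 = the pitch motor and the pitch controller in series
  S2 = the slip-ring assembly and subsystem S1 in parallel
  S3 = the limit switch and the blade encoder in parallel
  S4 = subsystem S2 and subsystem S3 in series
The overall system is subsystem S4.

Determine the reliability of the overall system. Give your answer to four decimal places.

Series (pitch motor and pitch controller): 0.866000 × 0.884000 = 0.765544
Parallel (slip-ring assembly and [0.765544]): 1 − (1 − 0.748000)(1 − 0.765544) = 0.940917
Parallel (limit switch and blade encoder): 1 − (1 − 0.844000)(1 − 0.814000) = 0.970984
Series ([0.940917] and [0.970984]): 0.940917 × 0.970984 = 0.9136

0.9136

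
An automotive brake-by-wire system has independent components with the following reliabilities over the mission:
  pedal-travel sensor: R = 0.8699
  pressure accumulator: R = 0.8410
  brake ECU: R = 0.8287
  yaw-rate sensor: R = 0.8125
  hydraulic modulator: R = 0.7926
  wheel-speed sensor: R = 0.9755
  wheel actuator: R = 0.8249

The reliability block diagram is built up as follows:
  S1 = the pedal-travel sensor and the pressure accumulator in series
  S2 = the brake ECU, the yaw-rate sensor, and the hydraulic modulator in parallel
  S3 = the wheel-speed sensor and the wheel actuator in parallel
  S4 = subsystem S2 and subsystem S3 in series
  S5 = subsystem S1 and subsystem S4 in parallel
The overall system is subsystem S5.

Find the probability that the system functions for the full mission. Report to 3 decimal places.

Series (pedal-travel sensor and pressure accumulator): 0.86990 × 0.84100 = 0.73159
Parallel (brake ECU, yaw-rate sensor, and hydraulic modulator): 1 − (1 − 0.82870)(1 − 0.81250)(1 − 0.79260) = 0.99334
Parallel (wheel-speed sensor and wheel actuator): 1 − (1 − 0.97550)(1 − 0.82490) = 0.99571
Series ([0.99334] and [0.99571]): 0.99334 × 0.99571 = 0.98908
Parallel ([0.73159] and [0.98908]): 1 − (1 − 0.73159)(1 − 0.98908) = 0.997

0.997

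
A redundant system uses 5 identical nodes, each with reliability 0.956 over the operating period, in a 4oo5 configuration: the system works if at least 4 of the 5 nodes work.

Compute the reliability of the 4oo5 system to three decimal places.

R = Σ_{i=4}^{5} C(5,i) p^i (1−p)^{5−i} with p = 0.956
C(5,4)·0.956^4·0.044^1 = 0.18376
C(5,5)·0.956^5·0.044^0 = 0.79853
Sum = 0.982

0.982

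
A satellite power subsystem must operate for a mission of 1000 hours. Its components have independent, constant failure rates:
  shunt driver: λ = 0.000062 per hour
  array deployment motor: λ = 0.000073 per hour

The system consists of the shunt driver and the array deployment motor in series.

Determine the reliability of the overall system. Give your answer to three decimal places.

R(shunt driver) = exp(−0.000062 × 1000) = 0.93988
R(array deployment motor) = exp(−0.000073 × 1000) = 0.92960
Series (shunt driver and array deployment motor): 0.93988 × 0.92960 = 0.874

0.874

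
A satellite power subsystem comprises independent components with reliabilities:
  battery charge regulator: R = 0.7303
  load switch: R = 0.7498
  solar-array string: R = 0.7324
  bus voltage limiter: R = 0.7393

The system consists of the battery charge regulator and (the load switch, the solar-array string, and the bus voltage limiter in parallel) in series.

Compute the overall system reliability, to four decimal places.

Parallel (load switch, solar-array string, and bus voltage limiter): 1 − (1 − 0.749800)(1 − 0.732400)(1 − 0.739300) = 0.982545
Series (battery charge regulator and [0.982545]): 0.730300 × 0.982545 = 0.7176

0.7176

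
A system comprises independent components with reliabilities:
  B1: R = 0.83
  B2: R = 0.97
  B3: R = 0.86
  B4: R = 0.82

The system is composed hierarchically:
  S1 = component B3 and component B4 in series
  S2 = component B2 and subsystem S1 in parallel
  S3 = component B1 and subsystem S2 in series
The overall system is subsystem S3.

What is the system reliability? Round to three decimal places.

0.823

Series (B3 and B4): 0.86000 × 0.82000 = 0.70520
Parallel (B2 and [0.70520]): 1 − (1 − 0.97000)(1 − 0.70520) = 0.99116
Series (B1 and [0.99116]): 0.83000 × 0.99116 = 0.823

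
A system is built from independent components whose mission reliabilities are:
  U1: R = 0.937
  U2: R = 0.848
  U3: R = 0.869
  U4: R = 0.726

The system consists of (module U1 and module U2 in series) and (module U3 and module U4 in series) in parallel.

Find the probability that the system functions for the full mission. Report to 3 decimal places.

Series (U1 and U2): 0.93700 × 0.84800 = 0.79458
Series (U3 and U4): 0.86900 × 0.72600 = 0.63089
Parallel ([0.79458] and [0.63089]): 1 − (1 − 0.79458)(1 − 0.63089) = 0.924

0.924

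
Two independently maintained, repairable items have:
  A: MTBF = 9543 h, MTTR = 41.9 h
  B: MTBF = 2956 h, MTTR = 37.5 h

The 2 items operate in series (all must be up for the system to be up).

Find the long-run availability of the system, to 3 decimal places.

0.983

A(A) = MTBF/(MTBF+MTTR) = 9543/(9543+41.9) = 0.995629
A(B) = MTBF/(MTBF+MTTR) = 2956/(2956+37.5) = 0.987473
Series availability: 0.995629 × 0.987473 = 0.983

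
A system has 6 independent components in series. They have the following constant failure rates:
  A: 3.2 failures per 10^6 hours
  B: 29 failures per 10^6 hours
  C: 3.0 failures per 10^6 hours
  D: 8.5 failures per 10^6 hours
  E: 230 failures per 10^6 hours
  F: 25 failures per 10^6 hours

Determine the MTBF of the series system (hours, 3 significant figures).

Series of exponential components: λ_sys = Σ λ_i
λ_sys = 0.0000032 + 0.000029 + 0.0000030 + 0.0000085 + 0.00023 + 0.000025 = 2.9870e-04 /h
MTBF = 1 / λ_sys = 3350 h

3350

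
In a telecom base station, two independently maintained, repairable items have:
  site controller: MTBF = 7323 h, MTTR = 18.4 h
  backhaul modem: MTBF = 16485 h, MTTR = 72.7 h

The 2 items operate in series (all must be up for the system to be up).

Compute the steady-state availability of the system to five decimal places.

0.99311

A(site controller) = MTBF/(MTBF+MTTR) = 7323/(7323+18.4) = 0.997494
A(backhaul modem) = MTBF/(MTBF+MTTR) = 16485/(16485+72.7) = 0.995609
Series availability: 0.997494 × 0.995609 = 0.99311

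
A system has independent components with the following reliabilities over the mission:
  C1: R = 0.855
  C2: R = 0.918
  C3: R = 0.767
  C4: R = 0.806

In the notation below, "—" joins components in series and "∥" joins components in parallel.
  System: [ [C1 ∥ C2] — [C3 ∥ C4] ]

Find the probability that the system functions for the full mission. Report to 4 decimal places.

Parallel (C1 and C2): 1 − (1 − 0.855000)(1 − 0.918000) = 0.988110
Parallel (C3 and C4): 1 − (1 − 0.767000)(1 − 0.806000) = 0.954798
Series ([0.988110] and [0.954798]): 0.988110 × 0.954798 = 0.9434

0.9434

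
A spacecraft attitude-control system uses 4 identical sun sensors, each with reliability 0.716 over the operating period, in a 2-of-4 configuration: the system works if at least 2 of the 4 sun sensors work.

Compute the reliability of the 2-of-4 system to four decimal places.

R = Σ_{i=2}^{4} C(4,i) p^i (1−p)^{4−i} with p = 0.716
C(4,2)·0.716^2·0.284^2 = 0.248093
C(4,3)·0.716^3·0.284^1 = 0.416982
C(4,4)·0.716^4·0.284^0 = 0.262816
Sum = 0.9279

0.9279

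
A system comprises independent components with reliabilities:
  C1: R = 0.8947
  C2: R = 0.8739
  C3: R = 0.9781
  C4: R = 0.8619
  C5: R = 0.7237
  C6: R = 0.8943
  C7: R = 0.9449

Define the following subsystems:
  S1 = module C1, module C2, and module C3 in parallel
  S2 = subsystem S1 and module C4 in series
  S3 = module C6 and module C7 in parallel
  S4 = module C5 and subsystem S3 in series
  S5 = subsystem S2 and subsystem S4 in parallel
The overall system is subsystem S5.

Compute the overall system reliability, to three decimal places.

Parallel (C1, C2, and C3): 1 − (1 − 0.89470)(1 − 0.87390)(1 − 0.97810) = 0.99971
Series ([0.99971] and C4): 0.99971 × 0.86190 = 0.86165
Parallel (C6 and C7): 1 − (1 − 0.89430)(1 − 0.94490) = 0.99418
Series (C5 and [0.99418]): 0.72370 × 0.99418 = 0.71949
Parallel ([0.86165] and [0.71949]): 1 − (1 − 0.86165)(1 − 0.71949) = 0.961

0.961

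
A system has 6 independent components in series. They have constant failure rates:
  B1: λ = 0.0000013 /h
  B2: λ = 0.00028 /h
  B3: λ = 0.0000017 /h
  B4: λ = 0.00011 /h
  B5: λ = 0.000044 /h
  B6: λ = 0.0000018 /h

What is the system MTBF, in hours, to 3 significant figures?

Series of exponential components: λ_sys = Σ λ_i
λ_sys = 0.0000013 + 0.00028 + 0.0000017 + 0.00011 + 0.000044 + 0.0000018 = 4.3880e-04 /h
MTBF = 1 / λ_sys = 2280 h

2280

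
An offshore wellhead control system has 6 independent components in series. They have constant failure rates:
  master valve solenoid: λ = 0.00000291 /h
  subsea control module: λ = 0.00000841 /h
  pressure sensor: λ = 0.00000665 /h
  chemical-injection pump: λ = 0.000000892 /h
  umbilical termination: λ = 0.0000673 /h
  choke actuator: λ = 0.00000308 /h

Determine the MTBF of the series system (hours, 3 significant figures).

Series of exponential components: λ_sys = Σ λ_i
λ_sys = 0.00000291 + 0.00000841 + 0.00000665 + 0.000000892 + 0.0000673 + 0.00000308 = 8.9242e-05 /h
MTBF = 1 / λ_sys = 11200 h

11200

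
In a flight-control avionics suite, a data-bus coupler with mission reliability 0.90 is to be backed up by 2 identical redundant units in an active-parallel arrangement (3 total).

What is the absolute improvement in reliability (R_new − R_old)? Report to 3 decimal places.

0.099

R_before = 0.90
R_after = 1 − (1 − 0.90)^3 = 0.999
ΔR = 0.999 − 0.90 = 0.099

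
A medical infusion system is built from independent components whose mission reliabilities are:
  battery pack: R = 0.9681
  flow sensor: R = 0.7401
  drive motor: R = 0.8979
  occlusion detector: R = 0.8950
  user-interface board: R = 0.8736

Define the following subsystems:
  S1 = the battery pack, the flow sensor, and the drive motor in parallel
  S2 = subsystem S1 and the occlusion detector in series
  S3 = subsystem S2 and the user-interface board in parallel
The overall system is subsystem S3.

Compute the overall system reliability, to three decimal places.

Parallel (battery pack, flow sensor, and drive motor): 1 − (1 − 0.96810)(1 − 0.74010)(1 − 0.89790) = 0.99915
Series ([0.99915] and occlusion detector): 0.99915 × 0.89500 = 0.89424
Parallel ([0.89424] and user-interface board): 1 − (1 − 0.89424)(1 − 0.87360) = 0.987

0.987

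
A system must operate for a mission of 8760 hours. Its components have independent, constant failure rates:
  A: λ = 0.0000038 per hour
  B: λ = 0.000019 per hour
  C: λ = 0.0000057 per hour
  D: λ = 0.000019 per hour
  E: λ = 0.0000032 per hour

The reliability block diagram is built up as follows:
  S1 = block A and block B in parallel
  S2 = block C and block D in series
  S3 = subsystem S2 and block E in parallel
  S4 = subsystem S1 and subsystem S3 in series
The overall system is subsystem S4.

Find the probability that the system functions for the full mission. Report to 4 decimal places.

R(A) = exp(−0.0000038 × 8760) = 0.967260
R(B) = exp(−0.000019 × 8760) = 0.846674
R(C) = exp(−0.0000057 × 8760) = 0.951294
R(D) = exp(−0.000019 × 8760) = 0.846674
R(E) = exp(−0.0000032 × 8760) = 0.972357
Parallel (A and B): 1 − (1 − 0.967260)(1 − 0.846674) = 0.994980
Series (C and D): 0.951294 × 0.846674 = 0.805436
Parallel ([0.805436] and E): 1 − (1 − 0.805436)(1 − 0.972357) = 0.994622
Series ([0.994980] and [0.994622]): 0.994980 × 0.994622 = 0.9896

0.9896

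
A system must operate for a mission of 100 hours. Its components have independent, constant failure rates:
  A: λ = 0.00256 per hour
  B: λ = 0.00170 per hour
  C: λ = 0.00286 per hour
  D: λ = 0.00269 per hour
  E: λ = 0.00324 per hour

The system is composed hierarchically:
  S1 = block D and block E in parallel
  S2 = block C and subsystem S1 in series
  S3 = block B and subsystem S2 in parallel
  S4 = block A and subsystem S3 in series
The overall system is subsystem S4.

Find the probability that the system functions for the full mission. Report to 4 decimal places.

0.7381

R(A) = exp(−0.00256 × 100) = 0.774142
R(B) = exp(−0.00170 × 100) = 0.843665
R(C) = exp(−0.00286 × 100) = 0.751263
R(D) = exp(−0.00269 × 100) = 0.764143
R(E) = exp(−0.00324 × 100) = 0.723250
Parallel (D and E): 1 − (1 − 0.764143)(1 − 0.723250) = 0.934727
Series (C and [0.934727]): 0.751263 × 0.934727 = 0.702226
Parallel (B and [0.702226]): 1 − (1 − 0.843665)(1 − 0.702226) = 0.953448
Series (A and [0.953448]): 0.774142 × 0.953448 = 0.7381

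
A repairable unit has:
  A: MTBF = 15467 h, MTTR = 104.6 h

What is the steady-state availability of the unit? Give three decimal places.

A(A) = MTBF/(MTBF+MTTR) = 15467/(15467+104.6) = 0.993

0.993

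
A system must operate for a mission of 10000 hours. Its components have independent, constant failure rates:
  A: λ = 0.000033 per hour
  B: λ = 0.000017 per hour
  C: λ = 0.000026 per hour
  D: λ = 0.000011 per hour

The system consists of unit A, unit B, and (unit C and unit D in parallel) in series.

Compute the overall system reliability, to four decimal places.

0.5921

R(A) = exp(−0.000033 × 10000) = 0.718924
R(B) = exp(−0.000017 × 10000) = 0.843665
R(C) = exp(−0.000026 × 10000) = 0.771052
R(D) = exp(−0.000011 × 10000) = 0.895834
Parallel (C and D): 1 − (1 − 0.771052)(1 − 0.895834) = 0.976151
Series (A, B, and [0.976151]): 0.718924 × 0.843665 × 0.976151 = 0.5921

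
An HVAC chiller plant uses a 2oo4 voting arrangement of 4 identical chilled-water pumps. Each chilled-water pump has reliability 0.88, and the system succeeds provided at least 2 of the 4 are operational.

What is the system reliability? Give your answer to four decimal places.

R = Σ_{i=2}^{4} C(4,i) p^i (1−p)^{4−i} with p = 0.88
C(4,2)·0.88^2·0.12^2 = 0.066908
C(4,3)·0.88^3·0.12^1 = 0.327107
C(4,4)·0.88^4·0.12^0 = 0.599695
Sum = 0.9937

0.9937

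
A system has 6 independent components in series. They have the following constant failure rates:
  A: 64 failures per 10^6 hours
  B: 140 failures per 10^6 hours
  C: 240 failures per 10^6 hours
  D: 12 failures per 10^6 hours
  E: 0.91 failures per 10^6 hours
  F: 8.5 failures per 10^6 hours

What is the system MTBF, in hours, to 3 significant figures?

Series of exponential components: λ_sys = Σ λ_i
λ_sys = 0.000064 + 0.00014 + 0.00024 + 0.000012 + 0.00000091 + 0.0000085 = 4.6541e-04 /h
MTBF = 1 / λ_sys = 2150 h

2150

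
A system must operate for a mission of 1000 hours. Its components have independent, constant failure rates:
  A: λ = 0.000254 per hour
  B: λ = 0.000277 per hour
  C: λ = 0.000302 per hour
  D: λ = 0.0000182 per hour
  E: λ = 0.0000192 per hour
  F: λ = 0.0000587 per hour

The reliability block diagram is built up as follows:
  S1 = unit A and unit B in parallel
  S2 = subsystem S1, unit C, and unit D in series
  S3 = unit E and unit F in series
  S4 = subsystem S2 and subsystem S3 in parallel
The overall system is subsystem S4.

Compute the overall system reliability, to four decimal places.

0.9765

R(A) = exp(−0.000254 × 1000) = 0.775692
R(B) = exp(−0.000277 × 1000) = 0.758054
R(C) = exp(−0.000302 × 1000) = 0.739338
R(D) = exp(−0.0000182 × 1000) = 0.981965
R(E) = exp(−0.0000192 × 1000) = 0.980983
R(F) = exp(−0.0000587 × 1000) = 0.942990
Parallel (A and B): 1 − (1 − 0.775692)(1 − 0.758054) = 0.945730
Series ([0.945730], C, and D): 0.945730 × 0.739338 × 0.981965 = 0.686604
Series (E and F): 0.980983 × 0.942990 = 0.925057
Parallel ([0.686604] and [0.925057]): 1 − (1 − 0.686604)(1 − 0.925057) = 0.9765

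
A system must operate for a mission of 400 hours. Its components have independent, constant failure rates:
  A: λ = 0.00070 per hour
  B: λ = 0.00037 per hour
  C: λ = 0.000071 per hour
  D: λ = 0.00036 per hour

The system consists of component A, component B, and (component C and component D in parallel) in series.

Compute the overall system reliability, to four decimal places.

R(A) = exp(−0.00070 × 400) = 0.755784
R(B) = exp(−0.00037 × 400) = 0.862431
R(C) = exp(−0.000071 × 400) = 0.971999
R(D) = exp(−0.00036 × 400) = 0.865888
Parallel (C and D): 1 − (1 − 0.971999)(1 − 0.865888) = 0.996245
Series (A, B, and [0.996245]): 0.755784 × 0.862431 × 0.996245 = 0.6494

0.6494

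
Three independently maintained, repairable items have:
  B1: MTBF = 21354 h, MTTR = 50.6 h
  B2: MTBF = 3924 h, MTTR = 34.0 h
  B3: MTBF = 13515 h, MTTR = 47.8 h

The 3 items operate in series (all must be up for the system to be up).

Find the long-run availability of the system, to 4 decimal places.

0.9856

A(B1) = MTBF/(MTBF+MTTR) = 21354/(21354+50.6) = 0.997636
A(B2) = MTBF/(MTBF+MTTR) = 3924/(3924+34.0) = 0.991410
A(B3) = MTBF/(MTBF+MTTR) = 13515/(13515+47.8) = 0.996476
Series availability: 0.997636 × 0.991410 × 0.996476 = 0.9856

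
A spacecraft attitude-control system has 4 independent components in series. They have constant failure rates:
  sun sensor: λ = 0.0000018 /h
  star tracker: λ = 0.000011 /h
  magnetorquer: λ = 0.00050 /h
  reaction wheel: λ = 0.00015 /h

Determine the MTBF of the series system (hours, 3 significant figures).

1510

Series of exponential components: λ_sys = Σ λ_i
λ_sys = 0.0000018 + 0.000011 + 0.00050 + 0.00015 = 6.6280e-04 /h
MTBF = 1 / λ_sys = 1510 h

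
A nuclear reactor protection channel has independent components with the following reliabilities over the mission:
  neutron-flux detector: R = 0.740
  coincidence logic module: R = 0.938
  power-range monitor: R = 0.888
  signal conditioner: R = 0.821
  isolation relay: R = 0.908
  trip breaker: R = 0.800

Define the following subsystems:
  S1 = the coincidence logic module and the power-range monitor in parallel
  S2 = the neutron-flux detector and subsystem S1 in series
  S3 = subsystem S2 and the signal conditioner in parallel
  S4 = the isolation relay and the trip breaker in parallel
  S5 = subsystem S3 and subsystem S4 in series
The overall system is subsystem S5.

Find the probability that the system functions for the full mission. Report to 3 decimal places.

Parallel (coincidence logic module and power-range monitor): 1 − (1 − 0.93800)(1 − 0.88800) = 0.99306
Series (neutron-flux detector and [0.99306]): 0.74000 × 0.99306 = 0.73486
Parallel ([0.73486] and signal conditioner): 1 − (1 − 0.73486)(1 − 0.82100) = 0.95254
Parallel (isolation relay and trip breaker): 1 − (1 − 0.90800)(1 − 0.80000) = 0.98160
Series ([0.95254] and [0.98160]): 0.95254 × 0.98160 = 0.935

0.935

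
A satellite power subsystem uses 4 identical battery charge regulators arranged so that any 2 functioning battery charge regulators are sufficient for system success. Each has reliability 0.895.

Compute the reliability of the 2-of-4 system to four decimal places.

R = Σ_{i=2}^{4} C(4,i) p^i (1−p)^{4−i} with p = 0.895
C(4,2)·0.895^2·0.105^2 = 0.052988
C(4,3)·0.895^3·0.105^1 = 0.301105
C(4,4)·0.895^4·0.105^0 = 0.641641
Sum = 0.9957

0.9957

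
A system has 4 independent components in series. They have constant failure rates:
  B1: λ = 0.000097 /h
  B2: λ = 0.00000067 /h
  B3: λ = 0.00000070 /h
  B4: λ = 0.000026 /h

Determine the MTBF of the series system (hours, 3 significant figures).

8040

Series of exponential components: λ_sys = Σ λ_i
λ_sys = 0.000097 + 0.00000067 + 0.00000070 + 0.000026 = 1.2437e-04 /h
MTBF = 1 / λ_sys = 8040 h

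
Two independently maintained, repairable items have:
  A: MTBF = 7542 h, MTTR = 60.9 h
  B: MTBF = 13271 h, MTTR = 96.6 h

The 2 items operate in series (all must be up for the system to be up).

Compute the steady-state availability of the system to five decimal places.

0.98482

A(A) = MTBF/(MTBF+MTTR) = 7542/(7542+60.9) = 0.991990
A(B) = MTBF/(MTBF+MTTR) = 13271/(13271+96.6) = 0.992774
Series availability: 0.991990 × 0.992774 = 0.98482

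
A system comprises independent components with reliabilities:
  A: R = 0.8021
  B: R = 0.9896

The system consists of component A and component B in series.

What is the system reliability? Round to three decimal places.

Series (A and B): 0.80210 × 0.98960 = 0.794

0.794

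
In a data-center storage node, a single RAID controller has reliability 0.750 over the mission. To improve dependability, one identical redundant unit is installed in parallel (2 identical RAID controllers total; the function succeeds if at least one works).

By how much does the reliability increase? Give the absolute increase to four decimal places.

0.1875

R_before = 0.750
R_after = 1 − (1 − 0.750)^2 = 0.9375
ΔR = 0.9375 − 0.750 = 0.1875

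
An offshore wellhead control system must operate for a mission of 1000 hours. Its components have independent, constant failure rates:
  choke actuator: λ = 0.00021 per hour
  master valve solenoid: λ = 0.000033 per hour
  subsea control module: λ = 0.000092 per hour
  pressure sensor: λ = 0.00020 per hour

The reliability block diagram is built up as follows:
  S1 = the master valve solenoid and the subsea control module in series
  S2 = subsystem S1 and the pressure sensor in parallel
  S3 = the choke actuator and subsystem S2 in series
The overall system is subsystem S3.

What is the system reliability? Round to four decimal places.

R(choke actuator) = exp(−0.00021 × 1000) = 0.810584
R(master valve solenoid) = exp(−0.000033 × 1000) = 0.967539
R(subsea control module) = exp(−0.000092 × 1000) = 0.912105
R(pressure sensor) = exp(−0.00020 × 1000) = 0.818731
Series (master valve solenoid and subsea control module): 0.967539 × 0.912105 = 0.882497
Parallel ([0.882497] and pressure sensor): 1 − (1 − 0.882497)(1 − 0.818731) = 0.978700
Series (choke actuator and [0.978700]): 0.810584 × 0.978700 = 0.7933

0.7933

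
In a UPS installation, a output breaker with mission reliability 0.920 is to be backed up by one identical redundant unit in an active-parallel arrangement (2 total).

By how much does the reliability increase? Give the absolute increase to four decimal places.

0.0736

R_before = 0.920
R_after = 1 − (1 − 0.920)^2 = 0.9936
ΔR = 0.9936 − 0.920 = 0.0736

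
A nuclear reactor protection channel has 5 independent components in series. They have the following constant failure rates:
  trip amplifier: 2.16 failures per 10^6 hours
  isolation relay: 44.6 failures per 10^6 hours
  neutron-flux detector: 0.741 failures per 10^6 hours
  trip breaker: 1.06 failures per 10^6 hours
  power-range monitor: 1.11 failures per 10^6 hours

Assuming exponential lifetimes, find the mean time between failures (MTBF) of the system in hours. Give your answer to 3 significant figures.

20100

Series of exponential components: λ_sys = Σ λ_i
λ_sys = 0.00000216 + 0.0000446 + 0.000000741 + 0.00000106 + 0.00000111 = 4.9671e-05 /h
MTBF = 1 / λ_sys = 20100 h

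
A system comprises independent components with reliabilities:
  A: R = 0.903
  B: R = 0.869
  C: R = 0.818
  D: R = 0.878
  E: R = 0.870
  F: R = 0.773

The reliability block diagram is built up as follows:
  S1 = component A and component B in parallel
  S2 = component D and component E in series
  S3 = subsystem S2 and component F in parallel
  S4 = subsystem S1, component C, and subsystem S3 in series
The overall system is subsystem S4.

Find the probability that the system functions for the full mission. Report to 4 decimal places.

Parallel (A and B): 1 − (1 − 0.903000)(1 − 0.869000) = 0.987293
Series (D and E): 0.878000 × 0.870000 = 0.763860
Parallel ([0.763860] and F): 1 − (1 − 0.763860)(1 − 0.773000) = 0.946396
Series ([0.987293], C, and [0.946396]): 0.987293 × 0.818000 × 0.946396 = 0.7643

0.7643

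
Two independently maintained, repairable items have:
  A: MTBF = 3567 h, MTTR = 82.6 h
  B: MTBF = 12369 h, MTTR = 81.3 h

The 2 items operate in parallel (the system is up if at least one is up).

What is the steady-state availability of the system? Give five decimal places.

0.99985

A(A) = MTBF/(MTBF+MTTR) = 3567/(3567+82.6) = 0.977367
A(B) = MTBF/(MTBF+MTTR) = 12369/(12369+81.3) = 0.993470
Parallel availability: 1 − (1 − 0.977367)(1 − 0.993470) = 0.99985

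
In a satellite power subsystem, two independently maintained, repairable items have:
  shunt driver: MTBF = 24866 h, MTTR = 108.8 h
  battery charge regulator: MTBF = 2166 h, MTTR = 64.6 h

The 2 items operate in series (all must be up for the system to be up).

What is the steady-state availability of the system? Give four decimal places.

0.9668

A(shunt driver) = MTBF/(MTBF+MTTR) = 24866/(24866+108.8) = 0.995644
A(battery charge regulator) = MTBF/(MTBF+MTTR) = 2166/(2166+64.6) = 0.971039
Series availability: 0.995644 × 0.971039 = 0.9668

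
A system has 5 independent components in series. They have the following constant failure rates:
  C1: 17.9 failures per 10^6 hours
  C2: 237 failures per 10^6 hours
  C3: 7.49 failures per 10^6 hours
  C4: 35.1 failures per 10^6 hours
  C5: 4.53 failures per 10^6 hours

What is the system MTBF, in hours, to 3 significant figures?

3310

Series of exponential components: λ_sys = Σ λ_i
λ_sys = 0.0000179 + 0.000237 + 0.00000749 + 0.0000351 + 0.00000453 = 3.0202e-04 /h
MTBF = 1 / λ_sys = 3310 h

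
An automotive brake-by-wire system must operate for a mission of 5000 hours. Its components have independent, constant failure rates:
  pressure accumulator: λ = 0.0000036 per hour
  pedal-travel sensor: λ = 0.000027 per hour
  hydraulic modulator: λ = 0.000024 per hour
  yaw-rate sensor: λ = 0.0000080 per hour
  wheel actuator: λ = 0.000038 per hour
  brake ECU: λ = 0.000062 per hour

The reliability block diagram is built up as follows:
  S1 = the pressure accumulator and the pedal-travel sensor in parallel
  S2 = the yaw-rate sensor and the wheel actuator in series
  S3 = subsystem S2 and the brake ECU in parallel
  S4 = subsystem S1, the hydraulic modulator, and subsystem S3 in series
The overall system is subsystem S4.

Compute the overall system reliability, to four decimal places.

0.8365

R(pressure accumulator) = exp(−0.0000036 × 5000) = 0.982161
R(pedal-travel sensor) = exp(−0.000027 × 5000) = 0.873716
R(hydraulic modulator) = exp(−0.000024 × 5000) = 0.886920
R(yaw-rate sensor) = exp(−0.0000080 × 5000) = 0.960789
R(wheel actuator) = exp(−0.000038 × 5000) = 0.826959
R(brake ECU) = exp(−0.000062 × 5000) = 0.733447
Parallel (pressure accumulator and pedal-travel sensor): 1 − (1 − 0.982161)(1 − 0.873716) = 0.997747
Series (yaw-rate sensor and wheel actuator): 0.960789 × 0.826959 = 0.794533
Parallel ([0.794533] and brake ECU): 1 − (1 − 0.794533)(1 − 0.733447) = 0.945232
Series ([0.997747], hydraulic modulator, and [0.945232]): 0.997747 × 0.886920 × 0.945232 = 0.8365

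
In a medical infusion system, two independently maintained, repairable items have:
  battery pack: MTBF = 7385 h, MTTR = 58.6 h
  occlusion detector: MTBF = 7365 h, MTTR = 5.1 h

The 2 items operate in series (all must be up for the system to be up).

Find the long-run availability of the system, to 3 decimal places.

A(battery pack) = MTBF/(MTBF+MTTR) = 7385/(7385+58.6) = 0.992127
A(occlusion detector) = MTBF/(MTBF+MTTR) = 7365/(7365+5.1) = 0.999308
Series availability: 0.992127 × 0.999308 = 0.991

0.991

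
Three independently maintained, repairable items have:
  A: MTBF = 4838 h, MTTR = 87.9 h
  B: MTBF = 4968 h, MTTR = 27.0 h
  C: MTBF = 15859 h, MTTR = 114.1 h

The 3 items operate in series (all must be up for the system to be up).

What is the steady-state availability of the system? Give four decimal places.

0.9699

A(A) = MTBF/(MTBF+MTTR) = 4838/(4838+87.9) = 0.982156
A(B) = MTBF/(MTBF+MTTR) = 4968/(4968+27.0) = 0.994595
A(C) = MTBF/(MTBF+MTTR) = 15859/(15859+114.1) = 0.992857
Series availability: 0.982156 × 0.994595 × 0.992857 = 0.9699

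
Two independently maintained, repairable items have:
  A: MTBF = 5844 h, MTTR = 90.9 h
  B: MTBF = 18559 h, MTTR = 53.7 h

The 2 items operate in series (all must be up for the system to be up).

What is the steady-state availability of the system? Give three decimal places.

0.982

A(A) = MTBF/(MTBF+MTTR) = 5844/(5844+90.9) = 0.984684
A(B) = MTBF/(MTBF+MTTR) = 18559/(18559+53.7) = 0.997115
Series availability: 0.984684 × 0.997115 = 0.982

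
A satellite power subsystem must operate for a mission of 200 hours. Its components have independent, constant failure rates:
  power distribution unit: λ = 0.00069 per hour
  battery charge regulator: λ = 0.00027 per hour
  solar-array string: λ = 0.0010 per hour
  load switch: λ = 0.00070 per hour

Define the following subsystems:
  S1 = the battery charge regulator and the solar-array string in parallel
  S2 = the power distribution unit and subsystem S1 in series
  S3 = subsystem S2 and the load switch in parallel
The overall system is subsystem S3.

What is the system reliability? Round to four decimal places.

R(power distribution unit) = exp(−0.00069 × 200) = 0.871099
R(battery charge regulator) = exp(−0.00027 × 200) = 0.947432
R(solar-array string) = exp(−0.0010 × 200) = 0.818731
R(load switch) = exp(−0.00070 × 200) = 0.869358
Parallel (battery charge regulator and solar-array string): 1 − (1 − 0.947432)(1 − 0.818731) = 0.990471
Series (power distribution unit and [0.990471]): 0.871099 × 0.990471 = 0.862798
Parallel ([0.862798] and load switch): 1 − (1 − 0.862798)(1 − 0.869358) = 0.9821

0.9821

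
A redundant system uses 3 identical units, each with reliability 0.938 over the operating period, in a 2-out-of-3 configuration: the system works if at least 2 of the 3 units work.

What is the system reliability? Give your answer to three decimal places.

0.989

R = Σ_{i=2}^{3} C(3,i) p^i (1−p)^{3−i} with p = 0.938
C(3,2)·0.938^2·0.062^1 = 0.16365
C(3,3)·0.938^3·0.062^0 = 0.82529
Sum = 0.989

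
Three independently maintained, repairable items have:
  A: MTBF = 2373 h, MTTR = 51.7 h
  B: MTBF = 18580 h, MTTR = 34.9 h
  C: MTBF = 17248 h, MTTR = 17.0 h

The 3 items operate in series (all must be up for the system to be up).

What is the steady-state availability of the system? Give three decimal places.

0.976

A(A) = MTBF/(MTBF+MTTR) = 2373/(2373+51.7) = 0.978678
A(B) = MTBF/(MTBF+MTTR) = 18580/(18580+34.9) = 0.998125
A(C) = MTBF/(MTBF+MTTR) = 17248/(17248+17.0) = 0.999015
Series availability: 0.978678 × 0.998125 × 0.999015 = 0.976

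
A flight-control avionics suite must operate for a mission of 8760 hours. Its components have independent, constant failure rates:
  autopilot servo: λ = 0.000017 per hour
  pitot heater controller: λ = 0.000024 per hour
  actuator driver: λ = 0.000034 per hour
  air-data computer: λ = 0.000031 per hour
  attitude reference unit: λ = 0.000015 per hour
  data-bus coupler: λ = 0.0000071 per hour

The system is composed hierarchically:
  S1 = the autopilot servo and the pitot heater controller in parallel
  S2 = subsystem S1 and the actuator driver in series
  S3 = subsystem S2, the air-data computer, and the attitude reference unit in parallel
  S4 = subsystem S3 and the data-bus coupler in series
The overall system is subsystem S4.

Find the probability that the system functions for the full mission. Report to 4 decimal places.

R(autopilot servo) = exp(−0.000017 × 8760) = 0.861638
R(pitot heater controller) = exp(−0.000024 × 8760) = 0.810390
R(actuator driver) = exp(−0.000034 × 8760) = 0.742420
R(air-data computer) = exp(−0.000031 × 8760) = 0.762190
R(attitude reference unit) = exp(−0.000015 × 8760) = 0.876867
R(data-bus coupler) = exp(−0.0000071 × 8760) = 0.939699
Parallel (autopilot servo and pitot heater controller): 1 − (1 − 0.861638)(1 − 0.810390) = 0.973765
Series ([0.973765] and actuator driver): 0.973765 × 0.742420 = 0.722943
Parallel ([0.722943], air-data computer, and attitude reference unit): 1 − (1 − 0.722943)(1 − 0.762190)(1 − 0.876867) = 0.991887
Series ([0.991887] and data-bus coupler): 0.991887 × 0.939699 = 0.9321

0.9321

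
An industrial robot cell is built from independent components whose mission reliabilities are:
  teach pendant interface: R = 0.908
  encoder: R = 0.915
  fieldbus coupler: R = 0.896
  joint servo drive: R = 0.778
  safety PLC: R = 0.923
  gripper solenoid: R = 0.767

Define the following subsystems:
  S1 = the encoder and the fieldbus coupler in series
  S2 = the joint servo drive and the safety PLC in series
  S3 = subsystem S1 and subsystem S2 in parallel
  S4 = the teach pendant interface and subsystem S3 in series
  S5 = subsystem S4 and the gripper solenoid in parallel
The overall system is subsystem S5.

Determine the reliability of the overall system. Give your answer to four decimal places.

Series (encoder and fieldbus coupler): 0.915000 × 0.896000 = 0.819840
Series (joint servo drive and safety PLC): 0.778000 × 0.923000 = 0.718094
Parallel ([0.819840] and [0.718094]): 1 − (1 − 0.819840)(1 − 0.718094) = 0.949212
Series (teach pendant interface and [0.949212]): 0.908000 × 0.949212 = 0.861884
Parallel ([0.861884] and gripper solenoid): 1 − (1 − 0.861884)(1 − 0.767000) = 0.9678

0.9678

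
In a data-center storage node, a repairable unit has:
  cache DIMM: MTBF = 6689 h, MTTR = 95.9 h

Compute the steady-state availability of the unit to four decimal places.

0.9859

A(cache DIMM) = MTBF/(MTBF+MTTR) = 6689/(6689+95.9) = 0.9859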